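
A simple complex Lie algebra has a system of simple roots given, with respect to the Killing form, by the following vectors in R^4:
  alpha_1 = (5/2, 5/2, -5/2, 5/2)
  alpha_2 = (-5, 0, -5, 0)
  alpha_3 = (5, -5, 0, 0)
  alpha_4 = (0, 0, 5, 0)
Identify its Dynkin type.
Compute the Cartan integers a_ij = 2(alpha_i, alpha_j)/(alpha_j, alpha_j); the resulting 4x4 Cartan matrix is
[[2, 0, 0, -1], [0, 2, -1, -2], [0, -1, 2, 0], [-1, -1, 0, 2]].
The roots have two lengths (squared-length ratio 2:1); the short ones are alpha_{1,4}. The associated Dynkin diagram is a chain of 4 nodes with a double edge between the middle two (F_4), so the type is F_4.

type F_4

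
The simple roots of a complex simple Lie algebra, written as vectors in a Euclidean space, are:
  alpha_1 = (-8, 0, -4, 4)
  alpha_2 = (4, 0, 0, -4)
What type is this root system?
Compute the Cartan integers a_ij = 2(alpha_i, alpha_j)/(alpha_j, alpha_j); the resulting 2x2 Cartan matrix is
[[2, -3], [-1, 2]].
The roots have two lengths (squared-length ratio 3:1); the short ones are alpha_{2}. The associated Dynkin diagram is two nodes joined by a triple edge (G_2), so the type is G_2.

G_2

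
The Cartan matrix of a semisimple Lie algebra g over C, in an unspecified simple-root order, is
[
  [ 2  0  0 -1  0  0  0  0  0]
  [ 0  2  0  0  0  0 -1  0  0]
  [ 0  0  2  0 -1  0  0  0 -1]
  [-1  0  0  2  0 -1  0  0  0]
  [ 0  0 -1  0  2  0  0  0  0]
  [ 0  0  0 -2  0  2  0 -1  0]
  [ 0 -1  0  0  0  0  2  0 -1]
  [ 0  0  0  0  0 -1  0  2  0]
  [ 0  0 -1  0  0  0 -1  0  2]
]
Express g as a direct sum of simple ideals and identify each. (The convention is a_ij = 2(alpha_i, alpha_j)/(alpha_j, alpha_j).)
The diagram associated to this matrix has two connected components: the simple roots {alpha_2, alpha_3, alpha_5, alpha_7, alpha_9} form a chain of 5 nodes with single edges (A_5), and {alpha_1, alpha_4, alpha_6, alpha_8} form a chain of 4 nodes with a double edge between the middle two (F_4). A semisimple Lie algebra decomposes uniquely as the direct sum of simple ideals, one per connected component of its Dynkin diagram, so g ≅ A_5 ⊕ F_4 (dimension 35 + 52 = 87).

A5 ⊕ F4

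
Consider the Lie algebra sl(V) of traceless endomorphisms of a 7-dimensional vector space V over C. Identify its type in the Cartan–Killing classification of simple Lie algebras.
This is sl(7), which has dimension 7^2 - 1 = 48 and rank 7 - 1 = 6 (a Cartan subalgebra is the diagonal traceless matrices). In the classification of classical Lie algebras, the special linear algebra sl(n+1) has type A_n; here n = 6, so the Dynkin diagram is a chain of 6 nodes with single edges (A_6). Hence the type is A_6.

type A_6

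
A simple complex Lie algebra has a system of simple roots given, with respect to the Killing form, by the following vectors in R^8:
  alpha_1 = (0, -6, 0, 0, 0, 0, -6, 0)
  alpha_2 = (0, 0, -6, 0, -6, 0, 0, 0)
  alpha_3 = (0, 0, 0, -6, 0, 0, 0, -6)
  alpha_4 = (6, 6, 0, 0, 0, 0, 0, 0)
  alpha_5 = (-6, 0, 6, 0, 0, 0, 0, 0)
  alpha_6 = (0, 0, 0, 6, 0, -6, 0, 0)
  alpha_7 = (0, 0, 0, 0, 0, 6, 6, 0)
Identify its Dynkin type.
type A_7

Compute the Cartan integers a_ij = 2(alpha_i, alpha_j)/(alpha_j, alpha_j); the resulting 7x7 Cartan matrix is
[[2, 0, 0, -1, 0, 0, -1], [0, 2, 0, 0, -1, 0, 0], [0, 0, 2, 0, 0, -1, 0], [-1, 0, 0, 2, -1, 0, 0], [0, -1, 0, -1, 2, 0, 0], [0, 0, -1, 0, 0, 2, -1], [-1, 0, 0, 0, 0, -1, 2]].
All simple roots have the same length, so the diagram is simply laced. The associated Dynkin diagram is a chain of 7 nodes with single edges (A_7), so the type is A_7 (the algebra sl(8)).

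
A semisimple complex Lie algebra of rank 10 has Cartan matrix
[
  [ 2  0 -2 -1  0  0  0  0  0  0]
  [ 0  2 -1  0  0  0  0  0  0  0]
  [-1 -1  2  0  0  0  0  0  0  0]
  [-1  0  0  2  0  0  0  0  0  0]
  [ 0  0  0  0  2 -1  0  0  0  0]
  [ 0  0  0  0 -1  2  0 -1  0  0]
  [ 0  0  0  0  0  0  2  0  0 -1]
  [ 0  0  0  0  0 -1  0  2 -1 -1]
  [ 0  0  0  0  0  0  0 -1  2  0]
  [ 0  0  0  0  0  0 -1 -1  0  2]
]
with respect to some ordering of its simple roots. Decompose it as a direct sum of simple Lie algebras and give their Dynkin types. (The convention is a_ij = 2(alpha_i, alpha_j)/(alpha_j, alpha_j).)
E_6 + F_4

The diagram associated to this matrix has two connected components: the simple roots {alpha_5, alpha_6, alpha_7, alpha_8, alpha_9, alpha_10} form a chain of 5 nodes with one extra node attached to the third node from one end (E_6), and {alpha_1, alpha_2, alpha_3, alpha_4} form a chain of 4 nodes with a double edge between the middle two (F_4). A semisimple Lie algebra decomposes uniquely as the direct sum of simple ideals, one per connected component of its Dynkin diagram, so g ≅ E_6 ⊕ F_4 (dimension 78 + 52 = 130).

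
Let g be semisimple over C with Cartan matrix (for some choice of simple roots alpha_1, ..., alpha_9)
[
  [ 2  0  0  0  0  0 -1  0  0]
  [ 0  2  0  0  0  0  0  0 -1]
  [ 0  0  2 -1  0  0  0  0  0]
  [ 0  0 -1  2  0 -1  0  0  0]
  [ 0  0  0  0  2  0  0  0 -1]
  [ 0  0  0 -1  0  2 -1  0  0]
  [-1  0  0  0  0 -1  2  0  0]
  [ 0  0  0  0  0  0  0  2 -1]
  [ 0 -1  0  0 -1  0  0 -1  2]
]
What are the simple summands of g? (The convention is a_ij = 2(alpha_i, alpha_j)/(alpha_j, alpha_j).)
A_5 ⊕ D_4

The diagram associated to this matrix has two connected components: the simple roots {alpha_1, alpha_3, alpha_4, alpha_6, alpha_7} form a chain of 5 nodes with single edges (A_5), and {alpha_2, alpha_5, alpha_8, alpha_9} form a chain of 2 nodes with a fork of two nodes at one end (D_4). A semisimple Lie algebra decomposes uniquely as the direct sum of simple ideals, one per connected component of its Dynkin diagram, so g ≅ A_5 ⊕ D_4 (dimension 35 + 28 = 63).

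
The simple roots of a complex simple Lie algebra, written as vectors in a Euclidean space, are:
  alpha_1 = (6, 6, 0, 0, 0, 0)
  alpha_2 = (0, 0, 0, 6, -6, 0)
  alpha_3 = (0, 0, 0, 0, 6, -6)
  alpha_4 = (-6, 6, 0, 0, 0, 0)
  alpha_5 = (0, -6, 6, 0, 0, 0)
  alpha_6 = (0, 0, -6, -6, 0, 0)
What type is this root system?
Compute the Cartan integers a_ij = 2(alpha_i, alpha_j)/(alpha_j, alpha_j); the resulting 6x6 Cartan matrix is
[[2, 0, 0, 0, -1, 0], [0, 2, -1, 0, 0, -1], [0, -1, 2, 0, 0, 0], [0, 0, 0, 2, -1, 0], [-1, 0, 0, -1, 2, -1], [0, -1, 0, 0, -1, 2]].
All simple roots have the same length, so the diagram is simply laced. The associated Dynkin diagram is a chain of 4 nodes with a fork of two nodes at one end (D_6), so the type is D_6 (the algebra so(12)).

D6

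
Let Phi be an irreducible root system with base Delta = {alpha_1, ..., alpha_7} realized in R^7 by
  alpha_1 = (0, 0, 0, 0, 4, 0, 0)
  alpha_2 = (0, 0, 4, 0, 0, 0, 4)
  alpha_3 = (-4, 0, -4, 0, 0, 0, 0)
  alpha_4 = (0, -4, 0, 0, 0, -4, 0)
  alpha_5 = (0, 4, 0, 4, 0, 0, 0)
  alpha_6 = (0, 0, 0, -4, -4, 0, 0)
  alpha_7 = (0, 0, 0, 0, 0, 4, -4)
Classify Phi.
Compute the Cartan integers a_ij = 2(alpha_i, alpha_j)/(alpha_j, alpha_j); the resulting 7x7 Cartan matrix is
[[2, 0, 0, 0, 0, -1, 0], [0, 2, -1, 0, 0, 0, -1], [0, -1, 2, 0, 0, 0, 0], [0, 0, 0, 2, -1, 0, -1], [0, 0, 0, -1, 2, -1, 0], [-2, 0, 0, 0, -1, 2, 0], [0, -1, 0, -1, 0, 0, 2]].
The roots have two lengths (squared-length ratio 2:1); the short ones are alpha_{1}. The associated Dynkin diagram is a chain of 7 nodes with a double edge at one end; the terminal node there is the unique short simple root (B_7), so the type is B_7 (the algebra so(15)).

B_7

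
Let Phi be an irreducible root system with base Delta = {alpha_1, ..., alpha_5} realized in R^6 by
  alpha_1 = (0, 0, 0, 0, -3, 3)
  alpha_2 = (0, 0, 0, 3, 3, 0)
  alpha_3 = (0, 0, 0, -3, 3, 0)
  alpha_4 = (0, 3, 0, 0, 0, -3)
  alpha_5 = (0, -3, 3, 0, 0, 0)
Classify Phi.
Compute the Cartan integers a_ij = 2(alpha_i, alpha_j)/(alpha_j, alpha_j); the resulting 5x5 Cartan matrix is
[[2, -1, -1, -1, 0], [-1, 2, 0, 0, 0], [-1, 0, 2, 0, 0], [-1, 0, 0, 2, -1], [0, 0, 0, -1, 2]].
All simple roots have the same length, so the diagram is simply laced. The associated Dynkin diagram is a chain of 3 nodes with a fork of two nodes at one end (D_5), so the type is D_5 (the algebra so(10)).

D_5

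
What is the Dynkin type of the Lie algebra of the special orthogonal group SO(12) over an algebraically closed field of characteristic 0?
D_6

This is so(12) with 12 even, which has dimension 12(12-1)/2 = 66 and rank 12/2 = 6. In the classification of classical Lie algebras, the orthogonal algebra so(2n) in an even number of variables has type D_n; here n = 6, so the Dynkin diagram is a chain of 4 nodes with a fork of two nodes at one end (D_6). Hence the type is D_6.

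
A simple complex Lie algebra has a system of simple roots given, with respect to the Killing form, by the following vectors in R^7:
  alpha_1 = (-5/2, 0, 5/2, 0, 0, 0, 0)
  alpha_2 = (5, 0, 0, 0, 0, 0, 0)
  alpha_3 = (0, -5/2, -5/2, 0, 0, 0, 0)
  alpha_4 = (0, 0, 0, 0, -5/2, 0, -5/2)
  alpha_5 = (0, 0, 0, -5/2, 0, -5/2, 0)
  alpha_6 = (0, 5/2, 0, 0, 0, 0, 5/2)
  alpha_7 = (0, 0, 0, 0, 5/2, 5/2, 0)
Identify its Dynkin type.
Compute the Cartan integers a_ij = 2(alpha_i, alpha_j)/(alpha_j, alpha_j); the resulting 7x7 Cartan matrix is
[[2, -1, -1, 0, 0, 0, 0], [-2, 2, 0, 0, 0, 0, 0], [-1, 0, 2, 0, 0, -1, 0], [0, 0, 0, 2, 0, -1, -1], [0, 0, 0, 0, 2, 0, -1], [0, 0, -1, -1, 0, 2, 0], [0, 0, 0, -1, -1, 0, 2]].
The roots have two lengths (squared-length ratio 2:1); the short ones are alpha_{1,3,4,5,6,7}. The associated Dynkin diagram is a chain of 7 nodes with a double edge at one end; the terminal node there is the unique long simple root (C_7), so the type is C_7 (the algebra sp(14)).

C_7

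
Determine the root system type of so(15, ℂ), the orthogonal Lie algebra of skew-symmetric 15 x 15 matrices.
B7

This is so(15) with 15 odd, which has dimension 15(15-1)/2 = 105 and rank (15-1)/2 = 7. In the classification of classical Lie algebras, the orthogonal algebra so(2n+1) in an odd number of variables has type B_n; here n = 7, so the Dynkin diagram is a chain of 7 nodes with a double edge at one end; the terminal node there is the unique short simple root (B_7). Hence the type is B_7.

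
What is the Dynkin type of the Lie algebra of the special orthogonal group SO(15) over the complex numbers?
type B_7

This is so(15) with 15 odd, which has dimension 15(15-1)/2 = 105 and rank (15-1)/2 = 7. In the classification of classical Lie algebras, the orthogonal algebra so(2n+1) in an odd number of variables has type B_n; here n = 7, so the Dynkin diagram is a chain of 7 nodes with a double edge at one end; the terminal node there is the unique short simple root (B_7). Hence the type is B_7.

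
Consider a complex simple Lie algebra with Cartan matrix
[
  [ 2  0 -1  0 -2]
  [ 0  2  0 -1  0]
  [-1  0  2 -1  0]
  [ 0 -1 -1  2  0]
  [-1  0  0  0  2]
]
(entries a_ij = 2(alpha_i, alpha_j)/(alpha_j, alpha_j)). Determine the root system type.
The matrix has rank 5 with 2's on the diagonal. Reading the off-diagonal entries as Dynkin edges (a single edge where a_ij = a_ji = -1; a double or triple edge where a_ij * a_ji = 2 or 3), the diagram is a chain of 5 nodes with a double edge at one end; the terminal node there is the unique short simple root (B_5). One simple-root ordering that puts it in standard form is (alpha_2, alpha_4, alpha_3, alpha_1, alpha_5). So the algebra is type B_5, i.e. so(11).

B_5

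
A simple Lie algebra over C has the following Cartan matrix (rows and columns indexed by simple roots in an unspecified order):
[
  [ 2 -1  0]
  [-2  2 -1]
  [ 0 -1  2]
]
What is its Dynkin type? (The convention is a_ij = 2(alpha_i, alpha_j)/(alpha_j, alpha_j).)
The matrix has rank 3 with 2's on the diagonal. Reading the off-diagonal entries as Dynkin edges (a single edge where a_ij = a_ji = -1; a double or triple edge where a_ij * a_ji = 2 or 3), the diagram is a chain of 3 nodes with a double edge at one end; the terminal node there is the unique short simple root (B_3). One simple-root ordering that puts it in standard form is (alpha_3, alpha_2, alpha_1). So the algebra is type B_3, i.e. so(7).

B_3 (so(7))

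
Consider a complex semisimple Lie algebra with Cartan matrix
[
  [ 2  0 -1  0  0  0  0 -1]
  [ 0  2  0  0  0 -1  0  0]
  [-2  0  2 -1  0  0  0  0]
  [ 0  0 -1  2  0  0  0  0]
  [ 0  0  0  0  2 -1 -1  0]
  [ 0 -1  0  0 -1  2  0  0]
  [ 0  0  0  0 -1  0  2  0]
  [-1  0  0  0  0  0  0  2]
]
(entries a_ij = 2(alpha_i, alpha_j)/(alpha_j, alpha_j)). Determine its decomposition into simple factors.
A_4 + F_4

The diagram associated to this matrix has two connected components: the simple roots {alpha_2, alpha_5, alpha_6, alpha_7} form a chain of 4 nodes with single edges (A_4), and {alpha_1, alpha_3, alpha_4, alpha_8} form a chain of 4 nodes with a double edge between the middle two (F_4). A semisimple Lie algebra decomposes uniquely as the direct sum of simple ideals, one per connected component of its Dynkin diagram, so g ≅ A_4 ⊕ F_4 (dimension 24 + 52 = 76).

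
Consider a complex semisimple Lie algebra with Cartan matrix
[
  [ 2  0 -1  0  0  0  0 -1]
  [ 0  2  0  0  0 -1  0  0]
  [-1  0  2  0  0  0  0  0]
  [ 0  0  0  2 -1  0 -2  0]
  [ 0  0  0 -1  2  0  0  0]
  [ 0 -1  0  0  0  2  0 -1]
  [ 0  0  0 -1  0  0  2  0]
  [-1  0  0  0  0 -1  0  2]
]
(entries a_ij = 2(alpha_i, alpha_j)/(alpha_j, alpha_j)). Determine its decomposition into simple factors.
The diagram associated to this matrix has two connected components: the simple roots {alpha_1, alpha_2, alpha_3, alpha_6, alpha_8} form a chain of 5 nodes with single edges (A_5), and {alpha_4, alpha_5, alpha_7} form a chain of 3 nodes with a double edge at one end; the terminal node there is the unique short simple root (B_3). A semisimple Lie algebra decomposes uniquely as the direct sum of simple ideals, one per connected component of its Dynkin diagram, so g ≅ A_5 ⊕ B_3 (dimension 35 + 21 = 56).

A5 + B3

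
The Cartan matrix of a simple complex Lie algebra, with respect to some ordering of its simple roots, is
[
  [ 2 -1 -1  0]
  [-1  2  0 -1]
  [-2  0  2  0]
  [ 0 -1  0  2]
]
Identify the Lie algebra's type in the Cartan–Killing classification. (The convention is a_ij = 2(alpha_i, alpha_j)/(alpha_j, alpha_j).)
type C_4

The matrix has rank 4 with 2's on the diagonal. Reading the off-diagonal entries as Dynkin edges (a single edge where a_ij = a_ji = -1; a double or triple edge where a_ij * a_ji = 2 or 3), the diagram is a chain of 4 nodes with a double edge at one end; the terminal node there is the unique long simple root (C_4). One simple-root ordering that puts it in standard form is (alpha_4, alpha_2, alpha_1, alpha_3). So the algebra is type C_4, i.e. sp(8).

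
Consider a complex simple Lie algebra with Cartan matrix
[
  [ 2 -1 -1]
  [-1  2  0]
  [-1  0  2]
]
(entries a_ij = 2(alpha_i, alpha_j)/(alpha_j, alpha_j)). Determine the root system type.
The matrix has rank 3 with 2's on the diagonal. Reading the off-diagonal entries as Dynkin edges (a single edge where a_ij = a_ji = -1; a double or triple edge where a_ij * a_ji = 2 or 3), the diagram is a chain of 3 nodes with single edges (A_3). One simple-root ordering that puts it in standard form is (alpha_2, alpha_1, alpha_3). So the algebra is type A_3, i.e. sl(4).

A_3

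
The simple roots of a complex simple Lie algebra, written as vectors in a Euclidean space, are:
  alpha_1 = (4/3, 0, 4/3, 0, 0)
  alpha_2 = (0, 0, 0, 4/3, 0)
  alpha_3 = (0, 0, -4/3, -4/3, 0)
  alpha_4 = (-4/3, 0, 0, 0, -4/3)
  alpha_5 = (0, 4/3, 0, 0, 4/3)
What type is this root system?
Compute the Cartan integers a_ij = 2(alpha_i, alpha_j)/(alpha_j, alpha_j); the resulting 5x5 Cartan matrix is
[[2, 0, -1, -1, 0], [0, 2, -1, 0, 0], [-1, -2, 2, 0, 0], [-1, 0, 0, 2, -1], [0, 0, 0, -1, 2]].
The roots have two lengths (squared-length ratio 2:1); the short ones are alpha_{2}. The associated Dynkin diagram is a chain of 5 nodes with a double edge at one end; the terminal node there is the unique short simple root (B_5), so the type is B_5 (the algebra so(11)).

B_5 (so(11))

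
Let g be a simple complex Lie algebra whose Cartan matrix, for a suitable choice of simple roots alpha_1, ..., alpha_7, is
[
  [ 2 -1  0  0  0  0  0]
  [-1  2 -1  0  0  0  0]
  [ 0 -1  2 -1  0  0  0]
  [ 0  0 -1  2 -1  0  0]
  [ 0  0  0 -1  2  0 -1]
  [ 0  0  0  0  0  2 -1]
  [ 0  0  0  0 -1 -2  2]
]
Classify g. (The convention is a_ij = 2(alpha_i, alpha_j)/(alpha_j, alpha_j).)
The matrix has rank 7 with 2's on the diagonal. Reading the off-diagonal entries as Dynkin edges (a single edge where a_ij = a_ji = -1; a double or triple edge where a_ij * a_ji = 2 or 3), the diagram is a chain of 7 nodes with a double edge at one end; the terminal node there is the unique short simple root (B_7). One simple-root ordering that puts it in standard form is (alpha_1, alpha_2, alpha_3, alpha_4, alpha_5, alpha_7, alpha_6). So the algebra is type B_7, i.e. so(15).

B7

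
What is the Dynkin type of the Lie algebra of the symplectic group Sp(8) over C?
type C_4

This is sp(8), which has dimension 8(8+1)/2 = 36 and rank 8/2 = 4. In the classification of classical Lie algebras, the symplectic algebra sp(2n) has type C_n; here n = 4, so the Dynkin diagram is a chain of 4 nodes with a double edge at one end; the terminal node there is the unique long simple root (C_4). Hence the type is C_4.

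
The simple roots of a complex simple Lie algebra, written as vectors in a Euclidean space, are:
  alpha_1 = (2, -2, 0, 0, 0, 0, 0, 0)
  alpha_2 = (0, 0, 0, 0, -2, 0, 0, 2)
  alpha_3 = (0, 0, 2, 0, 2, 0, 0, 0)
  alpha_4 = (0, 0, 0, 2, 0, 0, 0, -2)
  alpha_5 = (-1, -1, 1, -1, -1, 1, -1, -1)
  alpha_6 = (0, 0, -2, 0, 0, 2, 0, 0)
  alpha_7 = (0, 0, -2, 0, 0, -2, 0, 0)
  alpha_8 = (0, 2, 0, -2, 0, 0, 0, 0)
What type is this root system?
type E_8

Compute the Cartan integers a_ij = 2(alpha_i, alpha_j)/(alpha_j, alpha_j); the resulting 8x8 Cartan matrix is
[[2, 0, 0, 0, 0, 0, 0, -1], [0, 2, -1, -1, 0, 0, 0, 0], [0, -1, 2, 0, 0, -1, -1, 0], [0, -1, 0, 2, 0, 0, 0, -1], [0, 0, 0, 0, 2, 0, -1, 0], [0, 0, -1, 0, 0, 2, 0, 0], [0, 0, -1, 0, -1, 0, 2, 0], [-1, 0, 0, -1, 0, 0, 0, 2]].
All simple roots have the same length, so the diagram is simply laced. The associated Dynkin diagram is a chain of 7 nodes with one extra node attached to the third node from one end (E_8), so the type is E_8.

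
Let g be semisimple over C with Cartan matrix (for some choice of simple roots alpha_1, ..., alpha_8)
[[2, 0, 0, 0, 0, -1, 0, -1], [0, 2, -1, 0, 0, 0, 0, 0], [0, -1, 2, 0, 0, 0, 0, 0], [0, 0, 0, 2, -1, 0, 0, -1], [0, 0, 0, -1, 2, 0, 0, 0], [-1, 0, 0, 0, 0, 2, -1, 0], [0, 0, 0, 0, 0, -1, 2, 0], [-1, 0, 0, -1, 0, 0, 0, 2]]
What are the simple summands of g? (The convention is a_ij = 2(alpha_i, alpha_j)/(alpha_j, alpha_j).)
A2 ⊕ A6

The diagram associated to this matrix has two connected components: the simple roots {alpha_2, alpha_3} form a chain of 2 nodes with single edges (A_2), and {alpha_1, alpha_4, alpha_5, alpha_6, alpha_7, alpha_8} form a chain of 6 nodes with single edges (A_6). A semisimple Lie algebra decomposes uniquely as the direct sum of simple ideals, one per connected component of its Dynkin diagram, so g ≅ A_2 ⊕ A_6 (dimension 8 + 48 = 56).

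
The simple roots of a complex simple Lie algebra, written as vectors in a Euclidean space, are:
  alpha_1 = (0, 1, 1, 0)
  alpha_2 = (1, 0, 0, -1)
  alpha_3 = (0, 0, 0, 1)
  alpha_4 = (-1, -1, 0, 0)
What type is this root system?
Compute the Cartan integers a_ij = 2(alpha_i, alpha_j)/(alpha_j, alpha_j); the resulting 4x4 Cartan matrix is
[[2, 0, 0, -1], [0, 2, -2, -1], [0, -1, 2, 0], [-1, -1, 0, 2]].
The roots have two lengths (squared-length ratio 2:1); the short ones are alpha_{3}. The associated Dynkin diagram is a chain of 4 nodes with a double edge at one end; the terminal node there is the unique short simple root (B_4), so the type is B_4 (the algebra so(9)).

type B_4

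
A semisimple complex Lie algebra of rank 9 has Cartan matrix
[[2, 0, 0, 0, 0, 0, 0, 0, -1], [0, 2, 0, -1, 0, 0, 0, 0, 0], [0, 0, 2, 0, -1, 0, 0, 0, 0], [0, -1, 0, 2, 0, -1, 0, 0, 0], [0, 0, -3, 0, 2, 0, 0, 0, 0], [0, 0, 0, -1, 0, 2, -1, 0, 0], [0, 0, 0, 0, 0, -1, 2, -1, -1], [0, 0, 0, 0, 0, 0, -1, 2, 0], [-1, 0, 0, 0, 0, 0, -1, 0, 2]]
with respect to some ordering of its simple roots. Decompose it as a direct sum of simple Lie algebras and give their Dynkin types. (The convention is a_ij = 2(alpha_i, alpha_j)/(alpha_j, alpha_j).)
The diagram associated to this matrix has two connected components: the simple roots {alpha_1, alpha_2, alpha_4, alpha_6, alpha_7, alpha_8, alpha_9} form a chain of 6 nodes with one extra node attached to the third node from one end (E_7), and {alpha_3, alpha_5} form two nodes joined by a triple edge (G_2). A semisimple Lie algebra decomposes uniquely as the direct sum of simple ideals, one per connected component of its Dynkin diagram, so g ≅ E_7 ⊕ G_2 (dimension 133 + 14 = 147).

E_7 ⊕ G_2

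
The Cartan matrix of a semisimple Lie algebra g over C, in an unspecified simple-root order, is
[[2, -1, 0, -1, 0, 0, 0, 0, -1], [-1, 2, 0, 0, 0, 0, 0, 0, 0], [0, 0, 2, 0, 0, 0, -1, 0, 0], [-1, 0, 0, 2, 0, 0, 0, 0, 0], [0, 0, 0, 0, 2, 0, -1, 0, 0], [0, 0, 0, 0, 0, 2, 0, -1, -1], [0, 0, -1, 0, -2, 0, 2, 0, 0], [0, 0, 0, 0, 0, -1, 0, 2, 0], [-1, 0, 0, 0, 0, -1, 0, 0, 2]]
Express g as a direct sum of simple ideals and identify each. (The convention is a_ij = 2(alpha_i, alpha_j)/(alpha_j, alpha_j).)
type B_3 + type D_6

The diagram associated to this matrix has two connected components: the simple roots {alpha_3, alpha_5, alpha_7} form a chain of 3 nodes with a double edge at one end; the terminal node there is the unique short simple root (B_3), and {alpha_1, alpha_2, alpha_4, alpha_6, alpha_8, alpha_9} form a chain of 4 nodes with a fork of two nodes at one end (D_6). A semisimple Lie algebra decomposes uniquely as the direct sum of simple ideals, one per connected component of its Dynkin diagram, so g ≅ B_3 ⊕ D_6 (dimension 21 + 66 = 87).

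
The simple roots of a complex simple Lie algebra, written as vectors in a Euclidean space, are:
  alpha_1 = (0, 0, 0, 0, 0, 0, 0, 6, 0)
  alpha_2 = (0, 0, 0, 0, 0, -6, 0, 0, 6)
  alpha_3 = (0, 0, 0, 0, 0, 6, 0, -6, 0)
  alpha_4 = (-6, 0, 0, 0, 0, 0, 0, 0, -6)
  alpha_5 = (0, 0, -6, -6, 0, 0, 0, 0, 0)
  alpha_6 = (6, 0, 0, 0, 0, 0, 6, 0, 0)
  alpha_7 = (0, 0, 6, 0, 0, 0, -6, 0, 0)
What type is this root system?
Compute the Cartan integers a_ij = 2(alpha_i, alpha_j)/(alpha_j, alpha_j); the resulting 7x7 Cartan matrix is
[[2, 0, -1, 0, 0, 0, 0], [0, 2, -1, -1, 0, 0, 0], [-2, -1, 2, 0, 0, 0, 0], [0, -1, 0, 2, 0, -1, 0], [0, 0, 0, 0, 2, 0, -1], [0, 0, 0, -1, 0, 2, -1], [0, 0, 0, 0, -1, -1, 2]].
The roots have two lengths (squared-length ratio 2:1); the short ones are alpha_{1}. The associated Dynkin diagram is a chain of 7 nodes with a double edge at one end; the terminal node there is the unique short simple root (B_7), so the type is B_7 (the algebra so(15)).

B_7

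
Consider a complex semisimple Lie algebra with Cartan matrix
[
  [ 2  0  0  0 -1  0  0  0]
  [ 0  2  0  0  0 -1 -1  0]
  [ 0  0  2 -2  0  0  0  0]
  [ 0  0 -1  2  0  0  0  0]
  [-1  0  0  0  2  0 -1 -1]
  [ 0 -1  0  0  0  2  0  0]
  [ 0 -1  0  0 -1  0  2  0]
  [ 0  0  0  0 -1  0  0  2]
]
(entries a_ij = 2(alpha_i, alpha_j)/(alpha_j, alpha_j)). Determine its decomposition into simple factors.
The diagram associated to this matrix has two connected components: the simple roots {alpha_3, alpha_4} form a chain of 2 nodes with a double edge at one end; the terminal node there is the unique short simple root (B_2), and {alpha_1, alpha_2, alpha_5, alpha_6, alpha_7, alpha_8} form a chain of 4 nodes with a fork of two nodes at one end (D_6). A semisimple Lie algebra decomposes uniquely as the direct sum of simple ideals, one per connected component of its Dynkin diagram, so g ≅ B_2 ⊕ D_6 (dimension 10 + 66 = 76).

B2 + D6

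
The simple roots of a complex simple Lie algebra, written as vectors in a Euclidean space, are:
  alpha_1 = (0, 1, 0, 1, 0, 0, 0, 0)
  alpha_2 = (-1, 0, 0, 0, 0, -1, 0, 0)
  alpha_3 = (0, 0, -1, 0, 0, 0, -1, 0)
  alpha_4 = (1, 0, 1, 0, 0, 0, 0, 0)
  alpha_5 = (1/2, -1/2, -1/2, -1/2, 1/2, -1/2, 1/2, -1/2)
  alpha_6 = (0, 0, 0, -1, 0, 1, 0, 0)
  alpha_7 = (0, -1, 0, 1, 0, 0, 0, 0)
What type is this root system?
Compute the Cartan integers a_ij = 2(alpha_i, alpha_j)/(alpha_j, alpha_j); the resulting 7x7 Cartan matrix is
[[2, 0, 0, 0, -1, -1, 0], [0, 2, 0, -1, 0, -1, 0], [0, 0, 2, -1, 0, 0, 0], [0, -1, -1, 2, 0, 0, 0], [-1, 0, 0, 0, 2, 0, 0], [-1, -1, 0, 0, 0, 2, -1], [0, 0, 0, 0, 0, -1, 2]].
All simple roots have the same length, so the diagram is simply laced. The associated Dynkin diagram is a chain of 6 nodes with one extra node attached to the third node from one end (E_7), so the type is E_7.

E_7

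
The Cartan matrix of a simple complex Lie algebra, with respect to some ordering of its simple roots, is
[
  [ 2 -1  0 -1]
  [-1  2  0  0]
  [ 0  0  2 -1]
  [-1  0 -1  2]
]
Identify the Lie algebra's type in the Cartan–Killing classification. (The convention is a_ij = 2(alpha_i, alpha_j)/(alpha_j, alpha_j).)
type A_4

The matrix has rank 4 with 2's on the diagonal. Reading the off-diagonal entries as Dynkin edges (a single edge where a_ij = a_ji = -1; a double or triple edge where a_ij * a_ji = 2 or 3), the diagram is a chain of 4 nodes with single edges (A_4). One simple-root ordering that puts it in standard form is (alpha_2, alpha_1, alpha_4, alpha_3). So the algebra is type A_4, i.e. sl(5).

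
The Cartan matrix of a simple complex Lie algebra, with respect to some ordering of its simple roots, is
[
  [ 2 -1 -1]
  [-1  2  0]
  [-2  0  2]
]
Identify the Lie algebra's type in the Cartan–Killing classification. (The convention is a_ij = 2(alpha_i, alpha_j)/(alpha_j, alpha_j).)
The matrix has rank 3 with 2's on the diagonal. Reading the off-diagonal entries as Dynkin edges (a single edge where a_ij = a_ji = -1; a double or triple edge where a_ij * a_ji = 2 or 3), the diagram is a chain of 3 nodes with a double edge at one end; the terminal node there is the unique long simple root (C_3). One simple-root ordering that puts it in standard form is (alpha_2, alpha_1, alpha_3). So the algebra is type C_3, i.e. sp(6).

type C_3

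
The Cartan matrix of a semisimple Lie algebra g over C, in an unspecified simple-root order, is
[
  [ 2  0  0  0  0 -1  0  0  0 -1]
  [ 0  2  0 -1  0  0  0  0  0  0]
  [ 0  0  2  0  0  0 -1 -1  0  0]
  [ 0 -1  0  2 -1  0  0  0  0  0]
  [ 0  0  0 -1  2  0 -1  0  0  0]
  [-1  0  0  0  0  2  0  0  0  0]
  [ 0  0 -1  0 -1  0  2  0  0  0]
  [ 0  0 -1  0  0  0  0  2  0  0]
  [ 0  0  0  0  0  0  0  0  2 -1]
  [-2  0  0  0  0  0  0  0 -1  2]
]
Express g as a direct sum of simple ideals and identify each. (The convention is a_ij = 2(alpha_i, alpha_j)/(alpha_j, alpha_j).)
A_6 (sl(7)) + F_4

The diagram associated to this matrix has two connected components: the simple roots {alpha_2, alpha_3, alpha_4, alpha_5, alpha_7, alpha_8} form a chain of 6 nodes with single edges (A_6), and {alpha_1, alpha_6, alpha_9, alpha_10} form a chain of 4 nodes with a double edge between the middle two (F_4). A semisimple Lie algebra decomposes uniquely as the direct sum of simple ideals, one per connected component of its Dynkin diagram, so g ≅ A_6 ⊕ F_4 (dimension 48 + 52 = 100).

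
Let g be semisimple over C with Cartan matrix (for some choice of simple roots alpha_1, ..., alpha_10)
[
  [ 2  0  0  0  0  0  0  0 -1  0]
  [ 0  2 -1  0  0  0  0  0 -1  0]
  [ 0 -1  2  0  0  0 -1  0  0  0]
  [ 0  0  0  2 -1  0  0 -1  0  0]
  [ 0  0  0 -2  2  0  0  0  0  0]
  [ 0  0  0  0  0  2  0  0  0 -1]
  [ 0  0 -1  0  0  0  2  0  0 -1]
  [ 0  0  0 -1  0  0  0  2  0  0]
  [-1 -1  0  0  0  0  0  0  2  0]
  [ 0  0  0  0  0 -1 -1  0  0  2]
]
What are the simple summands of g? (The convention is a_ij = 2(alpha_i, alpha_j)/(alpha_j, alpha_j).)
A7 ⊕ C3

The diagram associated to this matrix has two connected components: the simple roots {alpha_1, alpha_2, alpha_3, alpha_6, alpha_7, alpha_9, alpha_10} form a chain of 7 nodes with single edges (A_7), and {alpha_4, alpha_5, alpha_8} form a chain of 3 nodes with a double edge at one end; the terminal node there is the unique long simple root (C_3). A semisimple Lie algebra decomposes uniquely as the direct sum of simple ideals, one per connected component of its Dynkin diagram, so g ≅ A_7 ⊕ C_3 (dimension 63 + 21 = 84).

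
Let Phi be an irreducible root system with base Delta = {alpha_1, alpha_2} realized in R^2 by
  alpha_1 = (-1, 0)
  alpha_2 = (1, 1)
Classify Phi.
type B_2

Compute the Cartan integers a_ij = 2(alpha_i, alpha_j)/(alpha_j, alpha_j); the resulting 2x2 Cartan matrix is
[[2, -1], [-2, 2]].
The roots have two lengths (squared-length ratio 2:1); the short ones are alpha_{1}. The associated Dynkin diagram is a chain of 2 nodes with a double edge at one end; the terminal node there is the unique short simple root (B_2), so the type is B_2 (the algebra so(5)).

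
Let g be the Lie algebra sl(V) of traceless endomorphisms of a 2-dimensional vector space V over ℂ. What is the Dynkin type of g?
This is sl(2), which has dimension 2^2 - 1 = 3 and rank 2 - 1 = 1 (a Cartan subalgebra is the diagonal traceless matrices). In the classification of classical Lie algebras, the special linear algebra sl(n+1) has type A_n; here n = 1, so the Dynkin diagram is a chain of 1 nodes with single edges (A_1). Hence the type is A_1.

A1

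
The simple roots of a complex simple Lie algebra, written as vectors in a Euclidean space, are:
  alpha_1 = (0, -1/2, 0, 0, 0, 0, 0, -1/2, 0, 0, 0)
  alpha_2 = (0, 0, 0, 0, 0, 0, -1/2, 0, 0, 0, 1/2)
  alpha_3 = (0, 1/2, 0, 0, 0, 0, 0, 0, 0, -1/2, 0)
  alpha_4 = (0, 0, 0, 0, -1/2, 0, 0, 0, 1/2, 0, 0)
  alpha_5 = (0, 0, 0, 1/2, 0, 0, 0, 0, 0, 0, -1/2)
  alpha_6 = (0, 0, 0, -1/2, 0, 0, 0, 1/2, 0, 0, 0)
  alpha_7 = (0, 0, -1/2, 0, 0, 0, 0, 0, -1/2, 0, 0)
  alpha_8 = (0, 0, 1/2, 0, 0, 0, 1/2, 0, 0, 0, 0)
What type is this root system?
Compute the Cartan integers a_ij = 2(alpha_i, alpha_j)/(alpha_j, alpha_j); the resulting 8x8 Cartan matrix is
[[2, 0, -1, 0, 0, -1, 0, 0], [0, 2, 0, 0, -1, 0, 0, -1], [-1, 0, 2, 0, 0, 0, 0, 0], [0, 0, 0, 2, 0, 0, -1, 0], [0, -1, 0, 0, 2, -1, 0, 0], [-1, 0, 0, 0, -1, 2, 0, 0], [0, 0, 0, -1, 0, 0, 2, -1], [0, -1, 0, 0, 0, 0, -1, 2]].
All simple roots have the same length, so the diagram is simply laced. The associated Dynkin diagram is a chain of 8 nodes with single edges (A_8), so the type is A_8 (the algebra sl(9)).

type A_8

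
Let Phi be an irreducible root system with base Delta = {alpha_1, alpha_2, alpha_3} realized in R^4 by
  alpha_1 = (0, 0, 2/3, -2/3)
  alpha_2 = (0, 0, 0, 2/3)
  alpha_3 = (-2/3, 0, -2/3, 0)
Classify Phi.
B3

Compute the Cartan integers a_ij = 2(alpha_i, alpha_j)/(alpha_j, alpha_j); the resulting 3x3 Cartan matrix is
[[2, -2, -1], [-1, 2, 0], [-1, 0, 2]].
The roots have two lengths (squared-length ratio 2:1); the short ones are alpha_{2}. The associated Dynkin diagram is a chain of 3 nodes with a double edge at one end; the terminal node there is the unique short simple root (B_3), so the type is B_3 (the algebra so(7)).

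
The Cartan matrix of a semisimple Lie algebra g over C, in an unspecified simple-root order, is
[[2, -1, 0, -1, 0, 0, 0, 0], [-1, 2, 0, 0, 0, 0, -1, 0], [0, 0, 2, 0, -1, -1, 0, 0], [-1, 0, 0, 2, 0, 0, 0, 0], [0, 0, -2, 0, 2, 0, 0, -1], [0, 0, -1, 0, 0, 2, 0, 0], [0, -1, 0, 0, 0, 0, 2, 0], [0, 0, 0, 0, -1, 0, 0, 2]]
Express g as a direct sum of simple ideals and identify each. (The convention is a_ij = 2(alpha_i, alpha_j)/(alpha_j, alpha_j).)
type A_4 + type F_4

The diagram associated to this matrix has two connected components: the simple roots {alpha_1, alpha_2, alpha_4, alpha_7} form a chain of 4 nodes with single edges (A_4), and {alpha_3, alpha_5, alpha_6, alpha_8} form a chain of 4 nodes with a double edge between the middle two (F_4). A semisimple Lie algebra decomposes uniquely as the direct sum of simple ideals, one per connected component of its Dynkin diagram, so g ≅ A_4 ⊕ F_4 (dimension 24 + 52 = 76).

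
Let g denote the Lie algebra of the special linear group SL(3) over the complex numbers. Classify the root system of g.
This is sl(3), which has dimension 3^2 - 1 = 8 and rank 3 - 1 = 2 (a Cartan subalgebra is the diagonal traceless matrices). In the classification of classical Lie algebras, the special linear algebra sl(n+1) has type A_n; here n = 2, so the Dynkin diagram is a chain of 2 nodes with single edges (A_2). Hence the type is A_2.

A_2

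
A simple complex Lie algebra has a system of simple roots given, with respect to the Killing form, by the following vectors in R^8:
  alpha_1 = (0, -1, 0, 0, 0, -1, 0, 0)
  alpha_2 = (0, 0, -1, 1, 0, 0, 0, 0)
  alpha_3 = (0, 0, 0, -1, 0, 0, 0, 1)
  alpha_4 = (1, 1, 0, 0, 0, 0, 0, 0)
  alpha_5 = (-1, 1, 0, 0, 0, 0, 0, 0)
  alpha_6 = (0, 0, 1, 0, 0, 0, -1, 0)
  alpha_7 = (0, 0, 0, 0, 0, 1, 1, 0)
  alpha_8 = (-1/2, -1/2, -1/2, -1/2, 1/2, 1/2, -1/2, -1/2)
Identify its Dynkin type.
E8

Compute the Cartan integers a_ij = 2(alpha_i, alpha_j)/(alpha_j, alpha_j); the resulting 8x8 Cartan matrix is
[[2, 0, 0, -1, -1, 0, -1, 0], [0, 2, -1, 0, 0, -1, 0, 0], [0, -1, 2, 0, 0, 0, 0, 0], [-1, 0, 0, 2, 0, 0, 0, -1], [-1, 0, 0, 0, 2, 0, 0, 0], [0, -1, 0, 0, 0, 2, -1, 0], [-1, 0, 0, 0, 0, -1, 2, 0], [0, 0, 0, -1, 0, 0, 0, 2]].
All simple roots have the same length, so the diagram is simply laced. The associated Dynkin diagram is a chain of 7 nodes with one extra node attached to the third node from one end (E_8), so the type is E_8.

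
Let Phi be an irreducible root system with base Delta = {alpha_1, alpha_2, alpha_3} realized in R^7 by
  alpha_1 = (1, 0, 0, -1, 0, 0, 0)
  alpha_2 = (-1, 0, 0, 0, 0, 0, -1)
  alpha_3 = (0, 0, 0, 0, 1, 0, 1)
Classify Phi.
type A_3

Compute the Cartan integers a_ij = 2(alpha_i, alpha_j)/(alpha_j, alpha_j); the resulting 3x3 Cartan matrix is
[[2, -1, 0], [-1, 2, -1], [0, -1, 2]].
All simple roots have the same length, so the diagram is simply laced. The associated Dynkin diagram is a chain of 3 nodes with single edges (A_3), so the type is A_3 (the algebra sl(4)).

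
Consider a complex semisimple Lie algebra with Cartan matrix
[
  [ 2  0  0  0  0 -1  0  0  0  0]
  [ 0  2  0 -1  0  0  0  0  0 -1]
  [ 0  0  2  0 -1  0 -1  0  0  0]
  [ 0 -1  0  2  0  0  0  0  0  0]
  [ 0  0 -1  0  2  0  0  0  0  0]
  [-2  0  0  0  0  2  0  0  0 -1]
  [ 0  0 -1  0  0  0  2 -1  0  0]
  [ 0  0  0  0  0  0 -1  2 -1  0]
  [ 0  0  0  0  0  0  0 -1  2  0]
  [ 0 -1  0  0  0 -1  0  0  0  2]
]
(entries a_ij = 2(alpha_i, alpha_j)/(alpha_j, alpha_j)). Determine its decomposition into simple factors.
The diagram associated to this matrix has two connected components: the simple roots {alpha_3, alpha_5, alpha_7, alpha_8, alpha_9} form a chain of 5 nodes with single edges (A_5), and {alpha_1, alpha_2, alpha_4, alpha_6, alpha_10} form a chain of 5 nodes with a double edge at one end; the terminal node there is the unique short simple root (B_5). A semisimple Lie algebra decomposes uniquely as the direct sum of simple ideals, one per connected component of its Dynkin diagram, so g ≅ A_5 ⊕ B_5 (dimension 35 + 55 = 90).

A_5 ⊕ B_5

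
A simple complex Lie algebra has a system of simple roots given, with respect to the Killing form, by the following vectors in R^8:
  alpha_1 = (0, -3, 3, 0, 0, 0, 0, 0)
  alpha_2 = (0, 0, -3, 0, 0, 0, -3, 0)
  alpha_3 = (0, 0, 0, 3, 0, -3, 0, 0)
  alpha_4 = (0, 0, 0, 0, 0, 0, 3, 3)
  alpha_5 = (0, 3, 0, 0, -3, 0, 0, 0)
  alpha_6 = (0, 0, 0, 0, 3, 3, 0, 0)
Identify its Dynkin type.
A6

Compute the Cartan integers a_ij = 2(alpha_i, alpha_j)/(alpha_j, alpha_j); the resulting 6x6 Cartan matrix is
[[2, -1, 0, 0, -1, 0], [-1, 2, 0, -1, 0, 0], [0, 0, 2, 0, 0, -1], [0, -1, 0, 2, 0, 0], [-1, 0, 0, 0, 2, -1], [0, 0, -1, 0, -1, 2]].
All simple roots have the same length, so the diagram is simply laced. The associated Dynkin diagram is a chain of 6 nodes with single edges (A_6), so the type is A_6 (the algebra sl(7)).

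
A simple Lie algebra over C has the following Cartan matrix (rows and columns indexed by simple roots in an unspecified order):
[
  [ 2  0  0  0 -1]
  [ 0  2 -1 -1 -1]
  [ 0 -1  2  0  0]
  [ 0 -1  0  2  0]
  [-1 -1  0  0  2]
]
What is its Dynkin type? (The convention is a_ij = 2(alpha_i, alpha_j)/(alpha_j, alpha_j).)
The matrix has rank 5 with 2's on the diagonal. Reading the off-diagonal entries as Dynkin edges (a single edge where a_ij = a_ji = -1; a double or triple edge where a_ij * a_ji = 2 or 3), the diagram is a chain of 3 nodes with a fork of two nodes at one end (D_5). One simple-root ordering that puts it in standard form is (alpha_1, alpha_5, alpha_2, alpha_3, alpha_4). So the algebra is type D_5, i.e. so(10).

D_5 (so(10))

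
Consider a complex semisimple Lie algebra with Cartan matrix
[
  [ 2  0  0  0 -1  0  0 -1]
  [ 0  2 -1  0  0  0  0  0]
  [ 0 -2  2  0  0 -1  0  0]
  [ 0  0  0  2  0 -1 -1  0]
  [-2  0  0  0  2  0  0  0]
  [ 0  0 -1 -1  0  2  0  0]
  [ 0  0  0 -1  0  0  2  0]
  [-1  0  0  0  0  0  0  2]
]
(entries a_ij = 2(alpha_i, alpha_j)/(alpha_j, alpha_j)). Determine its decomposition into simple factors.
The diagram associated to this matrix has two connected components: the simple roots {alpha_2, alpha_3, alpha_4, alpha_6, alpha_7} form a chain of 5 nodes with a double edge at one end; the terminal node there is the unique short simple root (B_5), and {alpha_1, alpha_5, alpha_8} form a chain of 3 nodes with a double edge at one end; the terminal node there is the unique long simple root (C_3). A semisimple Lie algebra decomposes uniquely as the direct sum of simple ideals, one per connected component of its Dynkin diagram, so g ≅ B_5 ⊕ C_3 (dimension 55 + 21 = 76).

type B_5 ⊕ type C_3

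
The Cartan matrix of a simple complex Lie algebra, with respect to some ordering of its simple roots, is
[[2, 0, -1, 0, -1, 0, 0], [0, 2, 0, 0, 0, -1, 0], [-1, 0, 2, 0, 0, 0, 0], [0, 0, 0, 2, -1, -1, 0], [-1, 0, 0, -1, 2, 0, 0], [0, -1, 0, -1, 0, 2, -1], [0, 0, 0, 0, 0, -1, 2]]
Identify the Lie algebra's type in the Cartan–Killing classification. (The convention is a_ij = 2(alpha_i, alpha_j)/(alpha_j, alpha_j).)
type D_7

The matrix has rank 7 with 2's on the diagonal. Reading the off-diagonal entries as Dynkin edges (a single edge where a_ij = a_ji = -1; a double or triple edge where a_ij * a_ji = 2 or 3), the diagram is a chain of 5 nodes with a fork of two nodes at one end (D_7). One simple-root ordering that puts it in standard form is (alpha_3, alpha_1, alpha_5, alpha_4, alpha_6, alpha_7, alpha_2). So the algebra is type D_7, i.e. so(14).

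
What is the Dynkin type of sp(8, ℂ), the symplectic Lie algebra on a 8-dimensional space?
This is sp(8), which has dimension 8(8+1)/2 = 36 and rank 8/2 = 4. In the classification of classical Lie algebras, the symplectic algebra sp(2n) has type C_n; here n = 4, so the Dynkin diagram is a chain of 4 nodes with a double edge at one end; the terminal node there is the unique long simple root (C_4). Hence the type is C_4.

C4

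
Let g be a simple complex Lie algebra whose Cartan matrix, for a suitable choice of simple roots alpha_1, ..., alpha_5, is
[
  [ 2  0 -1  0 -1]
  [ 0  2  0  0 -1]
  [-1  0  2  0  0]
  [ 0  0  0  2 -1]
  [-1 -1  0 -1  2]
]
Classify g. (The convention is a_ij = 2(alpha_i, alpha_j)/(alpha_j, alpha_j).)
D_5 (so(10))

The matrix has rank 5 with 2's on the diagonal. Reading the off-diagonal entries as Dynkin edges (a single edge where a_ij = a_ji = -1; a double or triple edge where a_ij * a_ji = 2 or 3), the diagram is a chain of 3 nodes with a fork of two nodes at one end (D_5). One simple-root ordering that puts it in standard form is (alpha_3, alpha_1, alpha_5, alpha_2, alpha_4). So the algebra is type D_5, i.e. so(10).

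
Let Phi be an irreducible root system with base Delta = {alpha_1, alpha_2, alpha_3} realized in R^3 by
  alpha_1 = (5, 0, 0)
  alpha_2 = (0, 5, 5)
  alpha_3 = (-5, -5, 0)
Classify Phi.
Compute the Cartan integers a_ij = 2(alpha_i, alpha_j)/(alpha_j, alpha_j); the resulting 3x3 Cartan matrix is
[[2, 0, -1], [0, 2, -1], [-2, -1, 2]].
The roots have two lengths (squared-length ratio 2:1); the short ones are alpha_{1}. The associated Dynkin diagram is a chain of 3 nodes with a double edge at one end; the terminal node there is the unique short simple root (B_3), so the type is B_3 (the algebra so(7)).

B_3 (so(7))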